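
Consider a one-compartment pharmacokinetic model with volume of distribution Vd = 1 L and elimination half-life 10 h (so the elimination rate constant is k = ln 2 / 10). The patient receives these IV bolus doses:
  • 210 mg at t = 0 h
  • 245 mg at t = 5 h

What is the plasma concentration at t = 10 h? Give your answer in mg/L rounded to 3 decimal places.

k = ln 2 / 10 = 0.06931 per h
Dose 1 (210 mg at t=0 h): 210·exp(−0.06931·10) = 105.000 mg/L
Dose 2 (245 mg at t=5 h): 245·exp(−0.06931·5) = 173.241 mg/L
C(10) = 105.000 + 173.241 = 278.241 mg/L

278.241 mg/L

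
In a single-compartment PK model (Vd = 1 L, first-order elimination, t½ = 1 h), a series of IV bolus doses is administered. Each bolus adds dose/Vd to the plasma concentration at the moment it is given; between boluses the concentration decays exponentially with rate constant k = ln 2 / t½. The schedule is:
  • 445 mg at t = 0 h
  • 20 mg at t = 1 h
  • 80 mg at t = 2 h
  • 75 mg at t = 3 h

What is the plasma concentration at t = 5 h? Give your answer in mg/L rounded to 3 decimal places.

43.906 mg/L

k = ln 2 / 1 = 0.69315 per h
Dose 1 (445 mg at t=0 h): 445·exp(−0.69315·5) = 13.906 mg/L
Dose 2 (20 mg at t=1 h): 20·exp(−0.69315·4) = 1.250 mg/L
Dose 3 (80 mg at t=2 h): 80·exp(−0.69315·3) = 10.000 mg/L
Dose 4 (75 mg at t=3 h): 75·exp(−0.69315·2) = 18.750 mg/L
C(5) = 13.906 + 1.250 + 10.000 + 18.750 = 43.906 mg/L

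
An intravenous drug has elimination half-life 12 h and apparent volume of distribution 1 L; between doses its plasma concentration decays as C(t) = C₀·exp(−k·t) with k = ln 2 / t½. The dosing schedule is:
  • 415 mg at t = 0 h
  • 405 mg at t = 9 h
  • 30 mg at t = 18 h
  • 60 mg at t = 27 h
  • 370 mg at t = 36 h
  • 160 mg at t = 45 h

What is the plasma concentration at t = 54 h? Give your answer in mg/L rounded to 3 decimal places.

k = ln 2 / 12 = 0.05776 per h
Dose 1 (415 mg at t=0 h): 415·exp(−0.05776·54) = 18.341 mg/L
Dose 2 (405 mg at t=9 h): 405·exp(−0.05776·45) = 30.102 mg/L
Dose 3 (30 mg at t=18 h): 30·exp(−0.05776·36) = 3.750 mg/L
Dose 4 (60 mg at t=27 h): 60·exp(−0.05776·27) = 12.613 mg/L
Dose 5 (370 mg at t=36 h): 370·exp(−0.05776·18) = 130.815 mg/L
Dose 6 (160 mg at t=45 h): 160·exp(−0.05776·9) = 95.137 mg/L
C(54) = 18.341 + 30.102 + 3.750 + 12.613 + 130.815 + 95.137 = 290.757 mg/L

290.757 mg/L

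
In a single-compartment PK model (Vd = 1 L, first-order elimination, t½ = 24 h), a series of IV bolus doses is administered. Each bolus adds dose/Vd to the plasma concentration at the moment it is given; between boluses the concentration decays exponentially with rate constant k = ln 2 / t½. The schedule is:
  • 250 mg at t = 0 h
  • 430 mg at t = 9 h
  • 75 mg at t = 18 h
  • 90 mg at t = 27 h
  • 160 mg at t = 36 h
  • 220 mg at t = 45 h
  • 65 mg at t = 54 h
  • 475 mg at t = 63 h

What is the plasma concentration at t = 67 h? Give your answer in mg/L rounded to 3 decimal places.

k = ln 2 / 24 = 0.02888 per h
Dose 1 (250 mg at t=0 h): 250·exp(−0.02888·67) = 36.105 mg/L
Dose 2 (430 mg at t=9 h): 430·exp(−0.02888·58) = 80.534 mg/L
Dose 3 (75 mg at t=18 h): 75·exp(−0.02888·49) = 18.216 mg/L
Dose 4 (90 mg at t=27 h): 90·exp(−0.02888·40) = 28.348 mg/L
Dose 5 (160 mg at t=36 h): 160·exp(−0.02888·31) = 65.357 mg/L
Dose 6 (220 mg at t=45 h): 220·exp(−0.02888·22) = 116.541 mg/L
Dose 7 (65 mg at t=54 h): 65·exp(−0.02888·13) = 44.653 mg/L
Dose 8 (475 mg at t=63 h): 475·exp(−0.02888·4) = 423.177 mg/L
C(67) = 36.105 + 80.534 + 18.216 + 28.348 + 65.357 + 116.541 + 44.653 + 423.177 = 812.931 mg/L

812.931 mg/L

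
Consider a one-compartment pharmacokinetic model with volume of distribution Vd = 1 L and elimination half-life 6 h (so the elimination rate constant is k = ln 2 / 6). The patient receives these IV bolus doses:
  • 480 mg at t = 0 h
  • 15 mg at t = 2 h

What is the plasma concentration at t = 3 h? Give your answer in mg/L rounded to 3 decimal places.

k = ln 2 / 6 = 0.11552 per h
Dose 1 (480 mg at t=0 h): 480·exp(−0.11552·3) = 339.411 mg/L
Dose 2 (15 mg at t=2 h): 15·exp(−0.11552·1) = 13.363 mg/L
C(3) = 339.411 + 13.363 = 352.775 mg/L

352.775 mg/L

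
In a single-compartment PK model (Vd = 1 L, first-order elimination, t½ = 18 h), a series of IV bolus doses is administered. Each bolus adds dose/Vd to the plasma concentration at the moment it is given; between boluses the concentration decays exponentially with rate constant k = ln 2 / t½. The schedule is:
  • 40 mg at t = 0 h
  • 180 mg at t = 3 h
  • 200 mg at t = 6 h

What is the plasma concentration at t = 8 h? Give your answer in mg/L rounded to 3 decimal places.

363.045 mg/L

k = ln 2 / 18 = 0.03851 per h
Dose 1 (40 mg at t=0 h): 40·exp(−0.03851·8) = 29.395 mg/L
Dose 2 (180 mg at t=3 h): 180·exp(−0.03851·5) = 148.475 mg/L
Dose 3 (200 mg at t=6 h): 200·exp(−0.03851·2) = 185.175 mg/L
C(8) = 29.395 + 148.475 + 185.175 = 363.045 mg/L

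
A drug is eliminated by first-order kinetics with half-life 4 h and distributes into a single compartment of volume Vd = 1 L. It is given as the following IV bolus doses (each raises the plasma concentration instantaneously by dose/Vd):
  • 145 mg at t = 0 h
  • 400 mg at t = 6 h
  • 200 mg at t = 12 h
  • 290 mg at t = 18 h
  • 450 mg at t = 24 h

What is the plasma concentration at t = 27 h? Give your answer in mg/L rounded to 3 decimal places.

k = ln 2 / 4 = 0.17329 per h
Dose 1 (145 mg at t=0 h): 145·exp(−0.17329·27) = 1.347 mg/L
Dose 2 (400 mg at t=6 h): 400·exp(−0.17329·21) = 10.511 mg/L
Dose 3 (200 mg at t=12 h): 200·exp(−0.17329·15) = 14.865 mg/L
Dose 4 (290 mg at t=18 h): 290·exp(−0.17329·9) = 60.965 mg/L
Dose 5 (450 mg at t=24 h): 450·exp(−0.17329·3) = 267.572 mg/L
C(27) = 1.347 + 10.511 + 14.865 + 60.965 + 267.572 = 355.260 mg/L

355.260 mg/L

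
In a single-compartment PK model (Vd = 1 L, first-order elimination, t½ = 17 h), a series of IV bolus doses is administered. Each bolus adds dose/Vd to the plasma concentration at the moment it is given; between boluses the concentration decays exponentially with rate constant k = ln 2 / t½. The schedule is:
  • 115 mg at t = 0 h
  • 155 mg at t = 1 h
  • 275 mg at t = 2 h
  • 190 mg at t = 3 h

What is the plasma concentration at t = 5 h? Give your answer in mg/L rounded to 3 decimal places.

k = ln 2 / 17 = 0.04077 per h
Dose 1 (115 mg at t=0 h): 115·exp(−0.04077·5) = 93.791 mg/L
Dose 2 (155 mg at t=1 h): 155·exp(−0.04077·4) = 131.674 mg/L
Dose 3 (275 mg at t=2 h): 275·exp(−0.04077·3) = 243.338 mg/L
Dose 4 (190 mg at t=3 h): 190·exp(−0.04077·2) = 175.121 mg/L
C(5) = 93.791 + 131.674 + 243.338 + 175.121 = 643.924 mg/L

643.924 mg/L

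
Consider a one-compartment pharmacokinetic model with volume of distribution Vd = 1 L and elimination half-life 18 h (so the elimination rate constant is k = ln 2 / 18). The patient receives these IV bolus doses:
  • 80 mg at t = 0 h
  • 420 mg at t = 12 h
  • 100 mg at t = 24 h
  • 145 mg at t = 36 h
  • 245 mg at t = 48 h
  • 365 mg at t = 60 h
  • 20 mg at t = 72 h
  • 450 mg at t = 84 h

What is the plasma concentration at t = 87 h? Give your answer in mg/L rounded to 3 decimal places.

651.119 mg/L

k = ln 2 / 18 = 0.03851 per h
Dose 1 (80 mg at t=0 h): 80·exp(−0.03851·87) = 2.806 mg/L
Dose 2 (420 mg at t=12 h): 420·exp(−0.03851·75) = 23.386 mg/L
Dose 3 (100 mg at t=24 h): 100·exp(−0.03851·63) = 8.839 mg/L
Dose 4 (145 mg at t=36 h): 145·exp(−0.03851·51) = 20.345 mg/L
Dose 5 (245 mg at t=48 h): 245·exp(−0.03851·39) = 54.568 mg/L
Dose 6 (365 mg at t=60 h): 365·exp(−0.03851·27) = 129.047 mg/L
Dose 7 (20 mg at t=72 h): 20·exp(−0.03851·15) = 11.225 mg/L
Dose 8 (450 mg at t=84 h): 450·exp(−0.03851·3) = 400.904 mg/L
C(87) = 2.806 + 23.386 + 8.839 + 20.345 + 54.568 + 129.047 + 11.225 + 400.904 = 651.119 mg/L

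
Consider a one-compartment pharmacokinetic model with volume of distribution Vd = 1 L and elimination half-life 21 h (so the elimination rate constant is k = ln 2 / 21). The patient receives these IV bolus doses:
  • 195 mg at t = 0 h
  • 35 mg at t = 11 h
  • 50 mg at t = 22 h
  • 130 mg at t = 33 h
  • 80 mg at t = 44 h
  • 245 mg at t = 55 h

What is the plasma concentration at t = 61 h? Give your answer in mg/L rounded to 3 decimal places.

344.777 mg/L

k = ln 2 / 21 = 0.03301 per h
Dose 1 (195 mg at t=0 h): 195·exp(−0.03301·61) = 26.038 mg/L
Dose 2 (35 mg at t=11 h): 35·exp(−0.03301·50) = 6.719 mg/L
Dose 3 (50 mg at t=22 h): 50·exp(−0.03301·39) = 13.801 mg/L
Dose 4 (130 mg at t=33 h): 130·exp(−0.03301·28) = 51.591 mg/L
Dose 5 (80 mg at t=44 h): 80·exp(−0.03301·17) = 45.646 mg/L
Dose 6 (245 mg at t=55 h): 245·exp(−0.03301·6) = 200.982 mg/L
C(61) = 26.038 + 6.719 + 13.801 + 51.591 + 45.646 + 200.982 = 344.777 mg/L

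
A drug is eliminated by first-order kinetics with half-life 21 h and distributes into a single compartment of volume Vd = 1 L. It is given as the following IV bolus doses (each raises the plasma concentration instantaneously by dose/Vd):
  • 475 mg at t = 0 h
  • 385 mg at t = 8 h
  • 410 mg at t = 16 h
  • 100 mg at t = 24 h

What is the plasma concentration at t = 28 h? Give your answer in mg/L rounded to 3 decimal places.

k = ln 2 / 21 = 0.03301 per h
Dose 1 (475 mg at t=0 h): 475·exp(−0.03301·28) = 188.504 mg/L
Dose 2 (385 mg at t=8 h): 385·exp(−0.03301·20) = 198.960 mg/L
Dose 3 (410 mg at t=16 h): 410·exp(−0.03301·12) = 275.910 mg/L
Dose 4 (100 mg at t=24 h): 100·exp(−0.03301·4) = 87.632 mg/L
C(28) = 188.504 + 198.960 + 275.910 + 87.632 = 751.005 mg/L

751.005 mg/L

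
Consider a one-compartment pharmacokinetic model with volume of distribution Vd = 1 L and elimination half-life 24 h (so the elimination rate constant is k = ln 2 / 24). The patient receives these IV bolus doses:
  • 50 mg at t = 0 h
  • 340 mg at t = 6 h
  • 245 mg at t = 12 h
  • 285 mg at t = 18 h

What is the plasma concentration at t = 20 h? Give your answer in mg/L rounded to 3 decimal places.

718.445 mg/L

k = ln 2 / 24 = 0.02888 per h
Dose 1 (50 mg at t=0 h): 50·exp(−0.02888·20) = 28.062 mg/L
Dose 2 (340 mg at t=6 h): 340·exp(−0.02888·14) = 226.923 mg/L
Dose 3 (245 mg at t=12 h): 245·exp(−0.02888·8) = 194.457 mg/L
Dose 4 (285 mg at t=18 h): 285·exp(−0.02888·2) = 269.004 mg/L
C(20) = 28.062 + 226.923 + 194.457 + 269.004 = 718.445 mg/L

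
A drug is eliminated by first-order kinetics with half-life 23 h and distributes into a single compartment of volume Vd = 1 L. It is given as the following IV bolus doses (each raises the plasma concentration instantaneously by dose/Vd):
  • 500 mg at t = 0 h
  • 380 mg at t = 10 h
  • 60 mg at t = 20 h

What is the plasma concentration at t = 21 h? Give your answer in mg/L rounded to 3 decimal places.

k = ln 2 / 23 = 0.03014 per h
Dose 1 (500 mg at t=0 h): 500·exp(−0.03014·21) = 265.532 mg/L
Dose 2 (380 mg at t=10 h): 380·exp(−0.03014·11) = 272.780 mg/L
Dose 3 (60 mg at t=20 h): 60·exp(−0.03014·1) = 58.219 mg/L
C(21) = 265.532 + 272.780 + 58.219 = 596.531 mg/L

596.531 mg/L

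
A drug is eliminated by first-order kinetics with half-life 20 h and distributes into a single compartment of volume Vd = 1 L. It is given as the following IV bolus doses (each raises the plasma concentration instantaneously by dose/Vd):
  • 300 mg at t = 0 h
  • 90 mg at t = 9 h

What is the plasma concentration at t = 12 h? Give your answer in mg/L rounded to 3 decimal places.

279.039 mg/L

k = ln 2 / 20 = 0.03466 per h
Dose 1 (300 mg at t=0 h): 300·exp(−0.03466·12) = 197.926 mg/L
Dose 2 (90 mg at t=9 h): 90·exp(−0.03466·3) = 81.113 mg/L
C(12) = 197.926 + 81.113 = 279.039 mg/L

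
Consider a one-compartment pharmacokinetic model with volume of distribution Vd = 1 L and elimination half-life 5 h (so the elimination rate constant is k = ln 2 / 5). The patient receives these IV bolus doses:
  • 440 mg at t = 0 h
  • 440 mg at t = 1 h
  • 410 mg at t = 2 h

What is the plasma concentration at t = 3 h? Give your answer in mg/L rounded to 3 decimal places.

980.675 mg/L

k = ln 2 / 5 = 0.13863 per h
Dose 1 (440 mg at t=0 h): 440·exp(−0.13863·3) = 290.292 mg/L
Dose 2 (440 mg at t=1 h): 440·exp(−0.13863·2) = 333.458 mg/L
Dose 3 (410 mg at t=2 h): 410·exp(−0.13863·1) = 356.926 mg/L
C(3) = 290.292 + 333.458 + 356.926 = 980.675 mg/L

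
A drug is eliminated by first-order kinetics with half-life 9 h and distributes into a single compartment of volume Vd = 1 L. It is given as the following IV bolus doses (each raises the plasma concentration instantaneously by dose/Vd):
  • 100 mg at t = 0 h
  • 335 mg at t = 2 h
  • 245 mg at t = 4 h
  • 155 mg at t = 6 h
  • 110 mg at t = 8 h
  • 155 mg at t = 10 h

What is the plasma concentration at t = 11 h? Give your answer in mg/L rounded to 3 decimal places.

689.541 mg/L

k = ln 2 / 9 = 0.07702 per h
Dose 1 (100 mg at t=0 h): 100·exp(−0.07702·11) = 42.862 mg/L
Dose 2 (335 mg at t=2 h): 335·exp(−0.07702·9) = 167.500 mg/L
Dose 3 (245 mg at t=4 h): 245·exp(−0.07702·7) = 142.900 mg/L
Dose 4 (155 mg at t=6 h): 155·exp(−0.07702·5) = 105.461 mg/L
Dose 5 (110 mg at t=8 h): 110·exp(−0.07702·3) = 87.307 mg/L
Dose 6 (155 mg at t=10 h): 155·exp(−0.07702·1) = 143.511 mg/L
C(11) = 42.862 + 167.500 + 142.900 + 105.461 + 87.307 + 143.511 = 689.541 mg/L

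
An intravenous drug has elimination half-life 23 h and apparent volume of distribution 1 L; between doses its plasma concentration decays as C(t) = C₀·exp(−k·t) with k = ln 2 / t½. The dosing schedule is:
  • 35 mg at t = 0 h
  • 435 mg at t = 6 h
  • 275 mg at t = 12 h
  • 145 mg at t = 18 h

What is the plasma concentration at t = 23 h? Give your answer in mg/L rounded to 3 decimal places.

600.233 mg/L

k = ln 2 / 23 = 0.03014 per h
Dose 1 (35 mg at t=0 h): 35·exp(−0.03014·23) = 17.500 mg/L
Dose 2 (435 mg at t=6 h): 435·exp(−0.03014·17) = 260.609 mg/L
Dose 3 (275 mg at t=12 h): 275·exp(−0.03014·11) = 197.407 mg/L
Dose 4 (145 mg at t=18 h): 145·exp(−0.03014·5) = 124.717 mg/L
C(23) = 17.500 + 260.609 + 197.407 + 124.717 = 600.233 mg/L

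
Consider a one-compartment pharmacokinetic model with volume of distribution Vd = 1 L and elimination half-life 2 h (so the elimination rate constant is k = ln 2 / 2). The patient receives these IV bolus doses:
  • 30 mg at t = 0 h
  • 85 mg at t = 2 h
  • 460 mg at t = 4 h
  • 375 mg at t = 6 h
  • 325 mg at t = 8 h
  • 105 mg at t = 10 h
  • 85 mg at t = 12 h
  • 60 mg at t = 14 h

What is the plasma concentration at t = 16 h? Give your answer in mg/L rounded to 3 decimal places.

k = ln 2 / 2 = 0.34657 per h
Dose 1 (30 mg at t=0 h): 30·exp(−0.34657·16) = 0.117 mg/L
Dose 2 (85 mg at t=2 h): 85·exp(−0.34657·14) = 0.664 mg/L
Dose 3 (460 mg at t=4 h): 460·exp(−0.34657·12) = 7.188 mg/L
Dose 4 (375 mg at t=6 h): 375·exp(−0.34657·10) = 11.719 mg/L
Dose 5 (325 mg at t=8 h): 325·exp(−0.34657·8) = 20.312 mg/L
Dose 6 (105 mg at t=10 h): 105·exp(−0.34657·6) = 13.125 mg/L
Dose 7 (85 mg at t=12 h): 85·exp(−0.34657·4) = 21.250 mg/L
Dose 8 (60 mg at t=14 h): 60·exp(−0.34657·2) = 30.000 mg/L
C(16) = 0.117 + 0.664 + 7.188 + 11.719 + 20.312 + 13.125 + 21.250 + 30.000 = 104.375 mg/L

104.375 mg/L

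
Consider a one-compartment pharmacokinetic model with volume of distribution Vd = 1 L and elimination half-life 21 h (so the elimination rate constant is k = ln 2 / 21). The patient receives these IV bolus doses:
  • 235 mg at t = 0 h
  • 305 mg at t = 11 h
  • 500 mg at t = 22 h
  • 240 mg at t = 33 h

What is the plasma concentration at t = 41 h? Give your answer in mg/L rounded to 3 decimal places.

k = ln 2 / 21 = 0.03301 per h
Dose 1 (235 mg at t=0 h): 235·exp(−0.03301·41) = 60.722 mg/L
Dose 2 (305 mg at t=11 h): 305·exp(−0.03301·30) = 113.307 mg/L
Dose 3 (500 mg at t=22 h): 500·exp(−0.03301·19) = 267.060 mg/L
Dose 4 (240 mg at t=33 h): 240·exp(−0.03301·8) = 184.303 mg/L
C(41) = 60.722 + 113.307 + 267.060 + 184.303 = 625.392 mg/L

625.392 mg/L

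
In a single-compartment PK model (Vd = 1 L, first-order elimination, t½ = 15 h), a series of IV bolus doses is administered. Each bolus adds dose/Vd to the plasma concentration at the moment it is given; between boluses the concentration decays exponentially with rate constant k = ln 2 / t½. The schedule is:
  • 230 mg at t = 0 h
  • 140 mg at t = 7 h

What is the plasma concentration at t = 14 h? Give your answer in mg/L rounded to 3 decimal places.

221.748 mg/L

k = ln 2 / 15 = 0.04621 per h
Dose 1 (230 mg at t=0 h): 230·exp(−0.04621·14) = 120.439 mg/L
Dose 2 (140 mg at t=7 h): 140·exp(−0.04621·7) = 101.309 mg/L
C(14) = 120.439 + 101.309 = 221.748 mg/L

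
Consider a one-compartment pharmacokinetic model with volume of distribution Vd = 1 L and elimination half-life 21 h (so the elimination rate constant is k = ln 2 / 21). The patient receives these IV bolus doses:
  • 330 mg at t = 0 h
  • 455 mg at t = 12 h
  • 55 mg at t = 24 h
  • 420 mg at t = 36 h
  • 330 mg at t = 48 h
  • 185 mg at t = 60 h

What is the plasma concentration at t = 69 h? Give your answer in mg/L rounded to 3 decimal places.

559.398 mg/L

k = ln 2 / 21 = 0.03301 per h
Dose 1 (330 mg at t=0 h): 330·exp(−0.03301·69) = 33.839 mg/L
Dose 2 (455 mg at t=12 h): 455·exp(−0.03301·57) = 69.331 mg/L
Dose 3 (55 mg at t=24 h): 55·exp(−0.03301·45) = 12.454 mg/L
Dose 4 (420 mg at t=36 h): 420·exp(−0.03301·33) = 141.320 mg/L
Dose 5 (330 mg at t=48 h): 330·exp(−0.03301·21) = 165.000 mg/L
Dose 6 (185 mg at t=60 h): 185·exp(−0.03301·9) = 137.454 mg/L
C(69) = 33.839 + 69.331 + 12.454 + 141.320 + 165.000 + 137.454 = 559.398 mg/L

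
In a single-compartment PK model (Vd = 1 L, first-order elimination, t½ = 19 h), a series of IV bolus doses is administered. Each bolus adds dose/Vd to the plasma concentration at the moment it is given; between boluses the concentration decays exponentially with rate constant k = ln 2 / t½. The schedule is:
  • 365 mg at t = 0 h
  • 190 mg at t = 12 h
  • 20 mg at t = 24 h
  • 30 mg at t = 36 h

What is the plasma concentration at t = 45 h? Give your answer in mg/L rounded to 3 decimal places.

158.590 mg/L

k = ln 2 / 19 = 0.03648 per h
Dose 1 (365 mg at t=0 h): 365·exp(−0.03648·45) = 70.685 mg/L
Dose 2 (190 mg at t=12 h): 190·exp(−0.03648·33) = 57.005 mg/L
Dose 3 (20 mg at t=24 h): 20·exp(−0.03648·21) = 9.296 mg/L
Dose 4 (30 mg at t=36 h): 30·exp(−0.03648·9) = 21.604 mg/L
C(45) = 70.685 + 57.005 + 9.296 + 21.604 = 158.590 mg/L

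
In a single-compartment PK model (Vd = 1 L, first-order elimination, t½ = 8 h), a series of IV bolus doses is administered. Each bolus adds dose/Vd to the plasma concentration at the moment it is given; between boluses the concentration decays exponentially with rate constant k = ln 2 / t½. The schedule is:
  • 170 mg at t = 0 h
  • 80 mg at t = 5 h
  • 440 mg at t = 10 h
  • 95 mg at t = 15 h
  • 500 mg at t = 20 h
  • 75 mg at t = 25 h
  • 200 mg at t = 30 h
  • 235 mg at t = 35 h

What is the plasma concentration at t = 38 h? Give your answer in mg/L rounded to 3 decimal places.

473.381 mg/L

k = ln 2 / 8 = 0.08664 per h
Dose 1 (170 mg at t=0 h): 170·exp(−0.08664·38) = 6.318 mg/L
Dose 2 (80 mg at t=5 h): 80·exp(−0.08664·33) = 4.585 mg/L
Dose 3 (440 mg at t=10 h): 440·exp(−0.08664·28) = 38.891 mg/L
Dose 4 (95 mg at t=15 h): 95·exp(−0.08664·23) = 12.950 mg/L
Dose 5 (500 mg at t=20 h): 500·exp(−0.08664·18) = 105.112 mg/L
Dose 6 (75 mg at t=25 h): 75·exp(−0.08664·13) = 24.316 mg/L
Dose 7 (200 mg at t=30 h): 200·exp(−0.08664·8) = 100.000 mg/L
Dose 8 (235 mg at t=35 h): 235·exp(−0.08664·3) = 181.210 mg/L
C(38) = 6.318 + 4.585 + 38.891 + 12.950 + 105.112 + 24.316 + 100.000 + 181.210 = 473.381 mg/L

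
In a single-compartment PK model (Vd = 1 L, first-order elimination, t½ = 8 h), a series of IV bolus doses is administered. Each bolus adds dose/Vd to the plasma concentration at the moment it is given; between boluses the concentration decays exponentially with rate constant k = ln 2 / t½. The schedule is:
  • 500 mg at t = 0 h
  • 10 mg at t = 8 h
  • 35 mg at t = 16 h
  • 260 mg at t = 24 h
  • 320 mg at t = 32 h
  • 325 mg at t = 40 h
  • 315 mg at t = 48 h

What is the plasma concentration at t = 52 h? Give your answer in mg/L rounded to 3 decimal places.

424.485 mg/L

k = ln 2 / 8 = 0.08664 per h
Dose 1 (500 mg at t=0 h): 500·exp(−0.08664·52) = 5.524 mg/L
Dose 2 (10 mg at t=8 h): 10·exp(−0.08664·44) = 0.221 mg/L
Dose 3 (35 mg at t=16 h): 35·exp(−0.08664·36) = 1.547 mg/L
Dose 4 (260 mg at t=24 h): 260·exp(−0.08664·28) = 22.981 mg/L
Dose 5 (320 mg at t=32 h): 320·exp(−0.08664·20) = 56.569 mg/L
Dose 6 (325 mg at t=40 h): 325·exp(−0.08664·12) = 114.905 mg/L
Dose 7 (315 mg at t=48 h): 315·exp(−0.08664·4) = 222.739 mg/L
C(52) = 5.524 + 0.221 + 1.547 + 22.981 + 56.569 + 114.905 + 222.739 = 424.485 mg/L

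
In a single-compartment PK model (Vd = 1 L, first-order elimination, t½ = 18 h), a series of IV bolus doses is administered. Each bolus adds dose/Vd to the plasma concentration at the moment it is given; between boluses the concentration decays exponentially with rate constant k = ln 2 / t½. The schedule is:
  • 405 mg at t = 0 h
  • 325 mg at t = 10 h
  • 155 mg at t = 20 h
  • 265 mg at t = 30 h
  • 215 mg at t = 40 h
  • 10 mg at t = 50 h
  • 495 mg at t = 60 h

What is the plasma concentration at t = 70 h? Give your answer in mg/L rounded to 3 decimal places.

548.123 mg/L

k = ln 2 / 18 = 0.03851 per h
Dose 1 (405 mg at t=0 h): 405·exp(−0.03851·70) = 27.339 mg/L
Dose 2 (325 mg at t=10 h): 325·exp(−0.03851·60) = 32.244 mg/L
Dose 3 (155 mg at t=20 h): 155·exp(−0.03851·50) = 22.602 mg/L
Dose 4 (265 mg at t=30 h): 265·exp(−0.03851·40) = 56.792 mg/L
Dose 5 (215 mg at t=40 h): 215·exp(−0.03851·30) = 67.721 mg/L
Dose 6 (10 mg at t=50 h): 10·exp(−0.03851·20) = 4.629 mg/L
Dose 7 (495 mg at t=60 h): 495·exp(−0.03851·10) = 336.796 mg/L
C(70) = 27.339 + 32.244 + 22.602 + 56.792 + 67.721 + 4.629 + 336.796 = 548.123 mg/L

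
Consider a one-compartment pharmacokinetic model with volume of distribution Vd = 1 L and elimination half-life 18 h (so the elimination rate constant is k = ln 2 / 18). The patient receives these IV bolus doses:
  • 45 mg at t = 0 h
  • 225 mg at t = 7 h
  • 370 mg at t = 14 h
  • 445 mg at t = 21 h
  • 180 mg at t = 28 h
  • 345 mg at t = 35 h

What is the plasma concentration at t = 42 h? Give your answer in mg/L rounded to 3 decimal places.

k = ln 2 / 18 = 0.03851 per h
Dose 1 (45 mg at t=0 h): 45·exp(−0.03851·42) = 8.929 mg/L
Dose 2 (225 mg at t=7 h): 225·exp(−0.03851·35) = 58.458 mg/L
Dose 3 (370 mg at t=14 h): 370·exp(−0.03851·28) = 125.873 mg/L
Dose 4 (445 mg at t=21 h): 445·exp(−0.03851·21) = 198.225 mg/L
Dose 5 (180 mg at t=28 h): 180·exp(−0.03851·14) = 104.988 mg/L
Dose 6 (345 mg at t=35 h): 345·exp(−0.03851·7) = 263.483 mg/L
C(42) = 8.929 + 58.458 + 125.873 + 198.225 + 104.988 + 263.483 = 759.956 mg/L

759.956 mg/L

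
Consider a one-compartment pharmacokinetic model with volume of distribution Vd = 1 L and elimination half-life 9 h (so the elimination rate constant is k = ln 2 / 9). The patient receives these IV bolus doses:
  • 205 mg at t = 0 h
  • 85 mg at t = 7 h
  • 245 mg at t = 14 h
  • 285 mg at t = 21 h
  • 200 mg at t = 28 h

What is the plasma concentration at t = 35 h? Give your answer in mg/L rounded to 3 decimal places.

k = ln 2 / 9 = 0.07702 per h
Dose 1 (205 mg at t=0 h): 205·exp(−0.07702·35) = 13.838 mg/L
Dose 2 (85 mg at t=7 h): 85·exp(−0.07702·28) = 9.837 mg/L
Dose 3 (245 mg at t=14 h): 245·exp(−0.07702·21) = 48.614 mg/L
Dose 4 (285 mg at t=21 h): 285·exp(−0.07702·14) = 96.956 mg/L
Dose 5 (200 mg at t=28 h): 200·exp(−0.07702·7) = 116.653 mg/L
C(35) = 13.838 + 9.837 + 48.614 + 96.956 + 116.653 = 285.899 mg/L

285.899 mg/L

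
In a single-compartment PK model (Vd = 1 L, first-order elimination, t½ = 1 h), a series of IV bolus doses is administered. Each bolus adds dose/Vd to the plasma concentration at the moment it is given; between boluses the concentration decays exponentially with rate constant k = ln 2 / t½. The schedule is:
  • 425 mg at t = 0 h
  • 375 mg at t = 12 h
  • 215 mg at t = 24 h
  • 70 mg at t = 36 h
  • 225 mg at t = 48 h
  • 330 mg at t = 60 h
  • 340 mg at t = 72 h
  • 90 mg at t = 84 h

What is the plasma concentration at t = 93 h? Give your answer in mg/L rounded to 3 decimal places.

k = ln 2 / 1 = 0.69315 per h
Dose 1 (425 mg at t=0 h): 425·exp(−0.69315·93) = 0.000 mg/L
Dose 2 (375 mg at t=12 h): 375·exp(−0.69315·81) = 0.000 mg/L
Dose 3 (215 mg at t=24 h): 215·exp(−0.69315·69) = 0.000 mg/L
Dose 4 (70 mg at t=36 h): 70·exp(−0.69315·57) = 0.000 mg/L
Dose 5 (225 mg at t=48 h): 225·exp(−0.69315·45) = 0.000 mg/L
Dose 6 (330 mg at t=60 h): 330·exp(−0.69315·33) = 0.000 mg/L
Dose 7 (340 mg at t=72 h): 340·exp(−0.69315·21) = 0.000 mg/L
Dose 8 (90 mg at t=84 h): 90·exp(−0.69315·9) = 0.176 mg/L
C(93) = 0.000 + 0.000 + 0.000 + 0.000 + 0.000 + 0.000 + 0.000 + 0.176 = 0.176 mg/L

0.176 mg/L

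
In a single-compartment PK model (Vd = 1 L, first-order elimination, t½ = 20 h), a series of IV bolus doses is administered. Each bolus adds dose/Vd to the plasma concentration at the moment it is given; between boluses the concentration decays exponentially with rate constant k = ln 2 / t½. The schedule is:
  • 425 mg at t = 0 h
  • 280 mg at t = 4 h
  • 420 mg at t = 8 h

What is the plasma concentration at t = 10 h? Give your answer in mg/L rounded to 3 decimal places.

919.825 mg/L

k = ln 2 / 20 = 0.03466 per h
Dose 1 (425 mg at t=0 h): 425·exp(−0.03466·10) = 300.520 mg/L
Dose 2 (280 mg at t=4 h): 280·exp(−0.03466·6) = 227.431 mg/L
Dose 3 (420 mg at t=8 h): 420·exp(−0.03466·2) = 391.874 mg/L
C(10) = 300.520 + 227.431 + 391.874 = 919.825 mg/L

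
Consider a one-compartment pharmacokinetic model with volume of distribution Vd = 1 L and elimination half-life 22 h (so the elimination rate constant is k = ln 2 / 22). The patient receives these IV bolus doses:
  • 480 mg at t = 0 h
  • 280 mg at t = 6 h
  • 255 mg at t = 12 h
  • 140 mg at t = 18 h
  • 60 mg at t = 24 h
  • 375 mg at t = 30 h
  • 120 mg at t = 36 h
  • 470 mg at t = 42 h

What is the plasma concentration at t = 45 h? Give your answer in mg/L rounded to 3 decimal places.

1130.885 mg/L

k = ln 2 / 22 = 0.03151 per h
Dose 1 (480 mg at t=0 h): 480·exp(−0.03151·45) = 116.278 mg/L
Dose 2 (280 mg at t=6 h): 280·exp(−0.03151·39) = 81.943 mg/L
Dose 3 (255 mg at t=12 h): 255·exp(−0.03151·33) = 90.156 mg/L
Dose 4 (140 mg at t=18 h): 140·exp(−0.03151·27) = 59.797 mg/L
Dose 5 (60 mg at t=24 h): 60·exp(−0.03151·21) = 30.960 mg/L
Dose 6 (375 mg at t=30 h): 375·exp(−0.03151·15) = 233.767 mg/L
Dose 7 (120 mg at t=36 h): 120·exp(−0.03151·9) = 90.372 mg/L
Dose 8 (470 mg at t=42 h): 470·exp(−0.03151·3) = 427.610 mg/L
C(45) = 116.278 + 81.943 + 90.156 + 59.797 + 30.960 + 233.767 + 90.372 + 427.610 = 1130.885 mg/L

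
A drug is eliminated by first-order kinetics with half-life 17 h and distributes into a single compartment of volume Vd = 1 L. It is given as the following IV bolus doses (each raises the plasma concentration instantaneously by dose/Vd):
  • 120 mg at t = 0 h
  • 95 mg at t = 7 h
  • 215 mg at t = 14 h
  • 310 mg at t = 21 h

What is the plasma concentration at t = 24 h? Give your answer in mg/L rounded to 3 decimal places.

k = ln 2 / 17 = 0.04077 per h
Dose 1 (120 mg at t=0 h): 120·exp(−0.04077·24) = 45.102 mg/L
Dose 2 (95 mg at t=7 h): 95·exp(−0.04077·17) = 47.500 mg/L
Dose 3 (215 mg at t=14 h): 215·exp(−0.04077·10) = 143.009 mg/L
Dose 4 (310 mg at t=21 h): 310·exp(−0.04077·3) = 274.308 mg/L
C(24) = 45.102 + 47.500 + 143.009 + 274.308 = 509.919 mg/L

509.919 mg/L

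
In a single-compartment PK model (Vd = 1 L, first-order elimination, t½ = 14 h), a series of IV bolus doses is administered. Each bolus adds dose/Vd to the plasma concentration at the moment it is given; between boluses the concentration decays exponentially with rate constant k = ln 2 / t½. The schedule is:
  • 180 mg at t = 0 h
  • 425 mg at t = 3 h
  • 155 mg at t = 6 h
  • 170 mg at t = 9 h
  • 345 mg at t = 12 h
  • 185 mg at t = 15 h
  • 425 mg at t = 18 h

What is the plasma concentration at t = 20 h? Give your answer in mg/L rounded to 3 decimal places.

k = ln 2 / 14 = 0.04951 per h
Dose 1 (180 mg at t=0 h): 180·exp(−0.04951·20) = 66.870 mg/L
Dose 2 (425 mg at t=3 h): 425·exp(−0.04951·17) = 183.169 mg/L
Dose 3 (155 mg at t=6 h): 155·exp(−0.04951·14) = 77.500 mg/L
Dose 4 (170 mg at t=9 h): 170·exp(−0.04951·11) = 98.611 mg/L
Dose 5 (345 mg at t=12 h): 345·exp(−0.04951·8) = 232.168 mg/L
Dose 6 (185 mg at t=15 h): 185·exp(−0.04951·5) = 144.431 mg/L
Dose 7 (425 mg at t=18 h): 425·exp(−0.04951·2) = 384.933 mg/L
C(20) = 66.870 + 183.169 + 77.500 + 98.611 + 232.168 + 144.431 + 384.933 = 1187.682 mg/L

1187.682 mg/L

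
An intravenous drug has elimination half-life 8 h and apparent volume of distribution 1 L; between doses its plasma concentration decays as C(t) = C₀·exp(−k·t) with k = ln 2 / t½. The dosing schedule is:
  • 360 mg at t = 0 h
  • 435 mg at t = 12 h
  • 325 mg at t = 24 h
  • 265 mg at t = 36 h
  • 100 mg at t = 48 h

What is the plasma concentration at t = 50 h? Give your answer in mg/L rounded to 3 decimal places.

217.932 mg/L

k = ln 2 / 8 = 0.08664 per h
Dose 1 (360 mg at t=0 h): 360·exp(−0.08664·50) = 4.730 mg/L
Dose 2 (435 mg at t=12 h): 435·exp(−0.08664·38) = 16.166 mg/L
Dose 3 (325 mg at t=24 h): 325·exp(−0.08664·26) = 34.161 mg/L
Dose 4 (265 mg at t=36 h): 265·exp(−0.08664·14) = 78.785 mg/L
Dose 5 (100 mg at t=48 h): 100·exp(−0.08664·2) = 84.090 mg/L
C(50) = 4.730 + 16.166 + 34.161 + 78.785 + 84.090 = 217.932 mg/L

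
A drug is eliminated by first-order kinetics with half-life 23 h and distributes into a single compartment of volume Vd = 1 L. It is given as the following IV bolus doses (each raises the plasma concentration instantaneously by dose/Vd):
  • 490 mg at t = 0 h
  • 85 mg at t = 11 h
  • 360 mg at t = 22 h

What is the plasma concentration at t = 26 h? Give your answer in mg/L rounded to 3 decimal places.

597.025 mg/L

k = ln 2 / 23 = 0.03014 per h
Dose 1 (490 mg at t=0 h): 490·exp(−0.03014·26) = 223.821 mg/L
Dose 2 (85 mg at t=11 h): 85·exp(−0.03014·15) = 54.087 mg/L
Dose 3 (360 mg at t=22 h): 360·exp(−0.03014·4) = 319.117 mg/L
C(26) = 223.821 + 54.087 + 319.117 = 597.025 mg/L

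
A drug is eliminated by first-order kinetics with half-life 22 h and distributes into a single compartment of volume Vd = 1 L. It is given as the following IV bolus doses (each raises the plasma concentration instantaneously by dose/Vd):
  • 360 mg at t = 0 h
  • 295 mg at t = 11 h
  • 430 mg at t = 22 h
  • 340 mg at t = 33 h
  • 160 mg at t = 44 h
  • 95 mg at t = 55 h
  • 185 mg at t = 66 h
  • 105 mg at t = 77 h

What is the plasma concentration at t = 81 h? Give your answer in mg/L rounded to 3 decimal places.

k = ln 2 / 22 = 0.03151 per h
Dose 1 (360 mg at t=0 h): 360·exp(−0.03151·81) = 28.052 mg/L
Dose 2 (295 mg at t=11 h): 295·exp(−0.03151·70) = 32.509 mg/L
Dose 3 (430 mg at t=22 h): 430·exp(−0.03151·59) = 67.013 mg/L
Dose 4 (340 mg at t=33 h): 340·exp(−0.03151·48) = 74.935 mg/L
Dose 5 (160 mg at t=44 h): 160·exp(−0.03151·37) = 49.870 mg/L
Dose 6 (95 mg at t=55 h): 95·exp(−0.03151·26) = 41.876 mg/L
Dose 7 (185 mg at t=66 h): 185·exp(−0.03151·15) = 115.325 mg/L
Dose 8 (105 mg at t=77 h): 105·exp(−0.03151·4) = 92.567 mg/L
C(81) = 28.052 + 32.509 + 67.013 + 74.935 + 49.870 + 41.876 + 115.325 + 92.567 = 502.147 mg/L

502.147 mg/L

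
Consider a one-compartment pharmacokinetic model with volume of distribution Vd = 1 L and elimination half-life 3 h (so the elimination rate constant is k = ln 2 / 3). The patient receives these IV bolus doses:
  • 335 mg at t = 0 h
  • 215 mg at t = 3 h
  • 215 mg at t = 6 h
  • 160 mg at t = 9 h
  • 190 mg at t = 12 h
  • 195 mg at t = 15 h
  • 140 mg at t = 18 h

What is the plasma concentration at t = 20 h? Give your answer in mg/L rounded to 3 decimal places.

208.133 mg/L

k = ln 2 / 3 = 0.23105 per h
Dose 1 (335 mg at t=0 h): 335·exp(−0.23105·20) = 3.297 mg/L
Dose 2 (215 mg at t=3 h): 215·exp(−0.23105·17) = 4.233 mg/L
Dose 3 (215 mg at t=6 h): 215·exp(−0.23105·14) = 8.465 mg/L
Dose 4 (160 mg at t=9 h): 160·exp(−0.23105·11) = 12.599 mg/L
Dose 5 (190 mg at t=12 h): 190·exp(−0.23105·8) = 29.923 mg/L
Dose 6 (195 mg at t=15 h): 195·exp(−0.23105·5) = 61.421 mg/L
Dose 7 (140 mg at t=18 h): 140·exp(−0.23105·2) = 88.194 mg/L
C(20) = 3.297 + 4.233 + 8.465 + 12.599 + 29.923 + 61.421 + 88.194 = 208.133 mg/L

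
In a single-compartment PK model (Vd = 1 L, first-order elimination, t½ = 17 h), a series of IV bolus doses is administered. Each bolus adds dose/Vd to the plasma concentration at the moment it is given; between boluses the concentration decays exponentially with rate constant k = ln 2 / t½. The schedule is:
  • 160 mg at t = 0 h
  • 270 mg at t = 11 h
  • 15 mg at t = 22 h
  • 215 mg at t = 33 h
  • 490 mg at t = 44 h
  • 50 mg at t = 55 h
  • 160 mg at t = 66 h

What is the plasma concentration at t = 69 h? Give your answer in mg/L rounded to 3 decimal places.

k = ln 2 / 17 = 0.04077 per h
Dose 1 (160 mg at t=0 h): 160·exp(−0.04077·69) = 9.600 mg/L
Dose 2 (270 mg at t=11 h): 270·exp(−0.04077·58) = 25.370 mg/L
Dose 3 (15 mg at t=22 h): 15·exp(−0.04077·47) = 2.207 mg/L
Dose 4 (215 mg at t=33 h): 215·exp(−0.04077·36) = 49.541 mg/L
Dose 5 (490 mg at t=44 h): 490·exp(−0.04077·25) = 176.809 mg/L
Dose 6 (50 mg at t=55 h): 50·exp(−0.04077·14) = 28.253 mg/L
Dose 7 (160 mg at t=66 h): 160·exp(−0.04077·3) = 141.578 mg/L
C(69) = 9.600 + 25.370 + 2.207 + 49.541 + 176.809 + 28.253 + 141.578 = 433.359 mg/L

433.359 mg/L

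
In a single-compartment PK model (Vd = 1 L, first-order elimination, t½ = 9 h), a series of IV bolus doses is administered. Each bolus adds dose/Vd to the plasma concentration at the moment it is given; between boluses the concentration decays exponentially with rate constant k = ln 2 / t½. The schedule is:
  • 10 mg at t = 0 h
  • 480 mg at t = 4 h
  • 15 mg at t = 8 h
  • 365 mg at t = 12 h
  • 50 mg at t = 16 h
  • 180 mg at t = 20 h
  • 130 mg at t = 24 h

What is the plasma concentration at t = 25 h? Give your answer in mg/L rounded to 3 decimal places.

502.701 mg/L

k = ln 2 / 9 = 0.07702 per h
Dose 1 (10 mg at t=0 h): 10·exp(−0.07702·25) = 1.458 mg/L
Dose 2 (480 mg at t=4 h): 480·exp(−0.07702·21) = 95.244 mg/L
Dose 3 (15 mg at t=8 h): 15·exp(−0.07702·17) = 4.050 mg/L
Dose 4 (365 mg at t=12 h): 365·exp(−0.07702·13) = 134.113 mg/L
Dose 5 (50 mg at t=16 h): 50·exp(−0.07702·9) = 25.000 mg/L
Dose 6 (180 mg at t=20 h): 180·exp(−0.07702·5) = 122.471 mg/L
Dose 7 (130 mg at t=24 h): 130·exp(−0.07702·1) = 120.364 mg/L
C(25) = 1.458 + 95.244 + 4.050 + 134.113 + 25.000 + 122.471 + 120.364 = 502.701 mg/L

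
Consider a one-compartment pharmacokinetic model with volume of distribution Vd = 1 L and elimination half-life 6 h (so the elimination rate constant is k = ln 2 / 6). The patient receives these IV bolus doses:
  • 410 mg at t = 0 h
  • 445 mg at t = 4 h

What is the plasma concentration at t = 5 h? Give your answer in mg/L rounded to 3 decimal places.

626.555 mg/L

k = ln 2 / 6 = 0.11552 per h
Dose 1 (410 mg at t=0 h): 410·exp(−0.11552·5) = 230.105 mg/L
Dose 2 (445 mg at t=4 h): 445·exp(−0.11552·1) = 396.450 mg/L
C(5) = 230.105 + 396.450 = 626.555 mg/L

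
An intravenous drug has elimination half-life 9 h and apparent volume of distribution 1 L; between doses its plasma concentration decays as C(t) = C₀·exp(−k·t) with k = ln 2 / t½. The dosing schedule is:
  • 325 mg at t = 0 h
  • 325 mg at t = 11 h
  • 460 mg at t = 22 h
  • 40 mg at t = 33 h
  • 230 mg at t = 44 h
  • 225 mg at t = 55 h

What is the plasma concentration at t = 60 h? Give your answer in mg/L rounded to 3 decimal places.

260.473 mg/L

k = ln 2 / 9 = 0.07702 per h
Dose 1 (325 mg at t=0 h): 325·exp(−0.07702·60) = 3.199 mg/L
Dose 2 (325 mg at t=11 h): 325·exp(−0.07702·49) = 7.463 mg/L
Dose 3 (460 mg at t=22 h): 460·exp(−0.07702·38) = 24.646 mg/L
Dose 4 (40 mg at t=33 h): 40·exp(−0.07702·27) = 5.000 mg/L
Dose 5 (230 mg at t=44 h): 230·exp(−0.07702·16) = 67.075 mg/L
Dose 6 (225 mg at t=55 h): 225·exp(−0.07702·5) = 153.089 mg/L
C(60) = 3.199 + 7.463 + 24.646 + 5.000 + 67.075 + 153.089 = 260.473 mg/L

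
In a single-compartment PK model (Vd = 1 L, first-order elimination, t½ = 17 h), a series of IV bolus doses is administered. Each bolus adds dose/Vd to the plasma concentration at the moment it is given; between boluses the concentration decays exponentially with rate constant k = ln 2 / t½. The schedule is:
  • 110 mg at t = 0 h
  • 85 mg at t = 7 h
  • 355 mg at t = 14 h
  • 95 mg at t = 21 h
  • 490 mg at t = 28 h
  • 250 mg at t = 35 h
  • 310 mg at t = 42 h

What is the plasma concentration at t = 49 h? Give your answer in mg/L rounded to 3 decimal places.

728.213 mg/L

k = ln 2 / 17 = 0.04077 per h
Dose 1 (110 mg at t=0 h): 110·exp(−0.04077·49) = 14.918 mg/L
Dose 2 (85 mg at t=7 h): 85·exp(−0.04077·42) = 15.335 mg/L
Dose 3 (355 mg at t=14 h): 355·exp(−0.04077·35) = 85.204 mg/L
Dose 4 (95 mg at t=21 h): 95·exp(−0.04077·28) = 30.333 mg/L
Dose 5 (490 mg at t=28 h): 490·exp(−0.04077·21) = 208.130 mg/L
Dose 6 (250 mg at t=35 h): 250·exp(−0.04077·14) = 141.264 mg/L
Dose 7 (310 mg at t=42 h): 310·exp(−0.04077·7) = 233.028 mg/L
C(49) = 14.918 + 15.335 + 85.204 + 30.333 + 208.130 + 141.264 + 233.028 = 728.213 mg/L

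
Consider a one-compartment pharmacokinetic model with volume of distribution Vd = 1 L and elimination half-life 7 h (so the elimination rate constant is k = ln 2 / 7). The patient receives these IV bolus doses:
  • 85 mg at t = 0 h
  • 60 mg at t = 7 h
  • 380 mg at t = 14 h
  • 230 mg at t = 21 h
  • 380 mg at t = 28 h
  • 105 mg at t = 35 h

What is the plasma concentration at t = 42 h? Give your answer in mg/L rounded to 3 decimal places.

203.203 mg/L

k = ln 2 / 7 = 0.09902 per h
Dose 1 (85 mg at t=0 h): 85·exp(−0.09902·42) = 1.328 mg/L
Dose 2 (60 mg at t=7 h): 60·exp(−0.09902·35) = 1.875 mg/L
Dose 3 (380 mg at t=14 h): 380·exp(−0.09902·28) = 23.750 mg/L
Dose 4 (230 mg at t=21 h): 230·exp(−0.09902·21) = 28.750 mg/L
Dose 5 (380 mg at t=28 h): 380·exp(−0.09902·14) = 95.000 mg/L
Dose 6 (105 mg at t=35 h): 105·exp(−0.09902·7) = 52.500 mg/L
C(42) = 1.328 + 1.875 + 23.750 + 28.750 + 95.000 + 52.500 = 203.203 mg/L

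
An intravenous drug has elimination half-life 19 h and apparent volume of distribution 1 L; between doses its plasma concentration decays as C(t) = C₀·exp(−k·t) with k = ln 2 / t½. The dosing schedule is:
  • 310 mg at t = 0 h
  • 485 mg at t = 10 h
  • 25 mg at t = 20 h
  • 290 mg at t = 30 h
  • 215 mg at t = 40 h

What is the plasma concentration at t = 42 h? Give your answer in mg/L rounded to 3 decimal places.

616.158 mg/L

k = ln 2 / 19 = 0.03648 per h
Dose 1 (310 mg at t=0 h): 310·exp(−0.03648·42) = 66.977 mg/L
Dose 2 (485 mg at t=10 h): 485·exp(−0.03648·32) = 150.919 mg/L
Dose 3 (25 mg at t=20 h): 25·exp(−0.03648·22) = 11.204 mg/L
Dose 4 (290 mg at t=30 h): 290·exp(−0.03648·12) = 187.186 mg/L
Dose 5 (215 mg at t=40 h): 215·exp(−0.03648·2) = 199.872 mg/L
C(42) = 66.977 + 150.919 + 11.204 + 187.186 + 199.872 = 616.158 mg/L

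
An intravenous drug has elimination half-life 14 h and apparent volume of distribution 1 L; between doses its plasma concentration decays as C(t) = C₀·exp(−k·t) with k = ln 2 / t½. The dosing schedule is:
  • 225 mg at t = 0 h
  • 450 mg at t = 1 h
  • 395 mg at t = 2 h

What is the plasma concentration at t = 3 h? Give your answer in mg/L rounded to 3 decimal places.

977.439 mg/L

k = ln 2 / 14 = 0.04951 per h
Dose 1 (225 mg at t=0 h): 225·exp(−0.04951·3) = 193.944 mg/L
Dose 2 (450 mg at t=1 h): 450·exp(−0.04951·2) = 407.576 mg/L
Dose 3 (395 mg at t=2 h): 395·exp(−0.04951·1) = 375.920 mg/L
C(3) = 193.944 + 407.576 + 375.920 = 977.439 mg/L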